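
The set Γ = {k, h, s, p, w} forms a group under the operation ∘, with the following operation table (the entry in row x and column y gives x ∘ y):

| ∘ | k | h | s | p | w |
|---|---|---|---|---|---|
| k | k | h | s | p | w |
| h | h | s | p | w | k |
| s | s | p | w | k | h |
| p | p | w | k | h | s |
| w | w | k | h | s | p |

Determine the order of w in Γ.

The identity element is k (its row matches the header).
w^1 = w
w^2 = w ∘ w = p
w^3 = p ∘ w = s
w^4 = s ∘ w = h
w^5 = h ∘ w = k
The first power of w equal to the identity is w^5, so ord(w) = 5.

5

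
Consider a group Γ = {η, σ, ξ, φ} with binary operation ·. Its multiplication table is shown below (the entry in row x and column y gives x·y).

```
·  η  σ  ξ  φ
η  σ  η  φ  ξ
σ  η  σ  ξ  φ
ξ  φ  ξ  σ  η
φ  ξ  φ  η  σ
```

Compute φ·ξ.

η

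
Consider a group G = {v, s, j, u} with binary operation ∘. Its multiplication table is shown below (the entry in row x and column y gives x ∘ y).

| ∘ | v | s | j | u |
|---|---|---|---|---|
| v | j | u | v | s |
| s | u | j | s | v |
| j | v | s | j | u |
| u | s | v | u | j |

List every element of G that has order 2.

{s, u, v}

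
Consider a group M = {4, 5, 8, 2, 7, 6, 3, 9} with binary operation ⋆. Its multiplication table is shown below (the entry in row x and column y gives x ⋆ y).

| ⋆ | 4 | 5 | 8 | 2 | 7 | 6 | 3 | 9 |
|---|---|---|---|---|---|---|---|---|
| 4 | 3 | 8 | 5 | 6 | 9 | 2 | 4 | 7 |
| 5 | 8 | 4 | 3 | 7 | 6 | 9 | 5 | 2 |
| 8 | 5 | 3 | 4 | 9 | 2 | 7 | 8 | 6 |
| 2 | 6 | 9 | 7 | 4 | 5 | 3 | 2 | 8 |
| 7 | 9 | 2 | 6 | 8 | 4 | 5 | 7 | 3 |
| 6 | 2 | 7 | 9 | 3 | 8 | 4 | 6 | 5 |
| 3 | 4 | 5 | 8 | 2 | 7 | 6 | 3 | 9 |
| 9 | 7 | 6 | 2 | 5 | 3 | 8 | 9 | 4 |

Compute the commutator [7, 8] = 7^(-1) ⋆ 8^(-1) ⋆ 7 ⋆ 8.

Identity is 3; from the table 7^(-1) = 9 and 8^(-1) = 5.
9 ⋆ 5 = 6
6 ⋆ 7 = 8
8 ⋆ 8 = 4

4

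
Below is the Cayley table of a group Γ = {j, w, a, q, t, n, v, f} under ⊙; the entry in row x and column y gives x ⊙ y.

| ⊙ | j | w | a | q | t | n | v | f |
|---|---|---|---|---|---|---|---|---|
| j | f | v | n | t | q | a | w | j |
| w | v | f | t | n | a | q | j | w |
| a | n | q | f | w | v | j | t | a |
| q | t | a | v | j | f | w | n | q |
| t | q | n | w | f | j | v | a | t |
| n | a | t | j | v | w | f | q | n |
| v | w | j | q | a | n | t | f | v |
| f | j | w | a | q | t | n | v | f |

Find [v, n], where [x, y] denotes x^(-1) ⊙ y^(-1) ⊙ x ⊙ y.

j

Identity is f; from the table v^(-1) = v and n^(-1) = n.
v ⊙ n = t
t ⊙ v = a
a ⊙ n = j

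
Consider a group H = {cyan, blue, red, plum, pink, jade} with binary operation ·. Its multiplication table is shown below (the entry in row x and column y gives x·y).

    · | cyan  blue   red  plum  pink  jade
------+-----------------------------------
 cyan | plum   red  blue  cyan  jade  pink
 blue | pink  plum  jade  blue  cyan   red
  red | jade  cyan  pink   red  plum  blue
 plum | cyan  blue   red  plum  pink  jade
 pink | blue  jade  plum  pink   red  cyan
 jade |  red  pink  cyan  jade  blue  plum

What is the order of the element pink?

3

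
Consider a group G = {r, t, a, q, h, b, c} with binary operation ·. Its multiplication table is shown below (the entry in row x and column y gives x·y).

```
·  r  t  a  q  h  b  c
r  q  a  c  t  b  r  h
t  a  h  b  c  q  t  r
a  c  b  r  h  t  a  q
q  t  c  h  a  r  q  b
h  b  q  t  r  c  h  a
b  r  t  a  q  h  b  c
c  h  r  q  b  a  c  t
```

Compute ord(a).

7

The identity element is b (its row matches the header).
a^1 = a
a^2 = a·a = r
a^3 = r·a = c
a^4 = c·a = q
a^5 = q·a = h
a^6 = h·a = t
a^7 = t·a = b
The first power of a equal to the identity is a^7, so ord(a) = 7.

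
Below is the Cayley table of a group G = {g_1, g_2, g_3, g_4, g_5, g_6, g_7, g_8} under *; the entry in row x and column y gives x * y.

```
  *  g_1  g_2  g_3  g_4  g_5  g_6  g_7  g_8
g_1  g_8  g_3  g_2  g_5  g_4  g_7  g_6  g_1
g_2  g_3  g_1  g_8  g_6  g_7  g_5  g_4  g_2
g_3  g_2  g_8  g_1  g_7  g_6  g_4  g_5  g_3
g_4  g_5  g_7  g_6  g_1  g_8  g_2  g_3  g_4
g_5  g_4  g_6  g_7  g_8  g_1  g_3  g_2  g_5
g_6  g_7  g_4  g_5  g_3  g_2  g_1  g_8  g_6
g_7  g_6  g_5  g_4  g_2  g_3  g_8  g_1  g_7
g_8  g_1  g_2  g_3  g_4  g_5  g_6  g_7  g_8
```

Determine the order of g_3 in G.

4

The identity element is g_8 (its row matches the header).
g_3^1 = g_3
g_3^2 = g_3 * g_3 = g_1
g_3^3 = g_1 * g_3 = g_2
g_3^4 = g_2 * g_3 = g_8
The first power of g_3 equal to the identity is g_3^4, so ord(g_3) = 4.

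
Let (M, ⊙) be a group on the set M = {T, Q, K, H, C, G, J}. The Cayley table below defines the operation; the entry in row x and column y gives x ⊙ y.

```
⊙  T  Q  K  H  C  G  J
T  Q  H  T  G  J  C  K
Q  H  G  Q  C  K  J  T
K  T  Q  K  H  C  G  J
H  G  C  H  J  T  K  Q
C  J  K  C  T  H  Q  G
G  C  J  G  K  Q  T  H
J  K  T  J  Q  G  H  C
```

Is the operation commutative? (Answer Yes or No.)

Check whether the table is symmetric across its main diagonal.
Every entry (row x, col y) equals the entry (row y, col x), so M is abelian.
(In fact M ≅ the cyclic group Z_7.)

Yes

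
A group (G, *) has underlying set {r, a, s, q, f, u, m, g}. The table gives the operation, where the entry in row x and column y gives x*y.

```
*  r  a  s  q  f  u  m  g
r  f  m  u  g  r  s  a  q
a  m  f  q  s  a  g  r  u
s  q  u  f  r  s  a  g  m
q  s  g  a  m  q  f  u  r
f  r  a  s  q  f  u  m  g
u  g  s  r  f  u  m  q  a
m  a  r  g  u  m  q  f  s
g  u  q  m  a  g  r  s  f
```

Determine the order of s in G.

The identity element is f (its row matches the header).
s^1 = s
s^2 = s*s = f
The first power of s equal to the identity is s^2, so ord(s) = 2.
(Structurally, G here is isomorphic to the dihedral group D_4.)

2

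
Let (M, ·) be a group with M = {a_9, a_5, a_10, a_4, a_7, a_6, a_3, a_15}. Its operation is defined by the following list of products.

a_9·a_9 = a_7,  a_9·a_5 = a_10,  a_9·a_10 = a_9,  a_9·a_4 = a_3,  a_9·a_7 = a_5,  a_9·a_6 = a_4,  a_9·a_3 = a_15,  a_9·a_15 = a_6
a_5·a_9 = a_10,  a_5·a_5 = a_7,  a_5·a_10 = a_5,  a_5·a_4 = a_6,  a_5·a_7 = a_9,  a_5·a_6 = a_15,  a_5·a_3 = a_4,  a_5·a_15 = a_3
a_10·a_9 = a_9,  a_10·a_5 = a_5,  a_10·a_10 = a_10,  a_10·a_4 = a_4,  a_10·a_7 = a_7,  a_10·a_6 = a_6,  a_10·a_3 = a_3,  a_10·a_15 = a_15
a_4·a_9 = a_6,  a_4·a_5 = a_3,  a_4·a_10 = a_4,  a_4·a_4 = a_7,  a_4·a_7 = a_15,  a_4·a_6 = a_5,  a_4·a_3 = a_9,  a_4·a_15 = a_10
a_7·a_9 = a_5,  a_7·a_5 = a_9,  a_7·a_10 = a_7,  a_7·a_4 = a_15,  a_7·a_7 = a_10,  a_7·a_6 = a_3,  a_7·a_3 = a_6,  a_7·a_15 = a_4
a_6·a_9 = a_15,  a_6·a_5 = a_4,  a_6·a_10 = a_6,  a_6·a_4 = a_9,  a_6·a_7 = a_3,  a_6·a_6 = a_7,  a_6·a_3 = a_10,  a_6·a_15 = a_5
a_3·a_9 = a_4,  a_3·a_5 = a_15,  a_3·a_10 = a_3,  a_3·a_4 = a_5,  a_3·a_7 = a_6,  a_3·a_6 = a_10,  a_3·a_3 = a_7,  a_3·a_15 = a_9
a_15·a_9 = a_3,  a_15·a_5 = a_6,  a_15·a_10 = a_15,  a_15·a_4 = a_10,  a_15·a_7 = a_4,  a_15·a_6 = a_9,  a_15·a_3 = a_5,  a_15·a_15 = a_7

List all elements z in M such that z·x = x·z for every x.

{a_10, a_7}

An element z is central iff its row equals its column in the table.
For a_4: a_4·a_9 = a_6 ≠ a_3 = a_9·a_4, so a_4 ∉ Z.
Checking each element this way leaves Z(M) = {a_10, a_7}.
(Structurally, M here is isomorphic to the quaternion group Q_8.)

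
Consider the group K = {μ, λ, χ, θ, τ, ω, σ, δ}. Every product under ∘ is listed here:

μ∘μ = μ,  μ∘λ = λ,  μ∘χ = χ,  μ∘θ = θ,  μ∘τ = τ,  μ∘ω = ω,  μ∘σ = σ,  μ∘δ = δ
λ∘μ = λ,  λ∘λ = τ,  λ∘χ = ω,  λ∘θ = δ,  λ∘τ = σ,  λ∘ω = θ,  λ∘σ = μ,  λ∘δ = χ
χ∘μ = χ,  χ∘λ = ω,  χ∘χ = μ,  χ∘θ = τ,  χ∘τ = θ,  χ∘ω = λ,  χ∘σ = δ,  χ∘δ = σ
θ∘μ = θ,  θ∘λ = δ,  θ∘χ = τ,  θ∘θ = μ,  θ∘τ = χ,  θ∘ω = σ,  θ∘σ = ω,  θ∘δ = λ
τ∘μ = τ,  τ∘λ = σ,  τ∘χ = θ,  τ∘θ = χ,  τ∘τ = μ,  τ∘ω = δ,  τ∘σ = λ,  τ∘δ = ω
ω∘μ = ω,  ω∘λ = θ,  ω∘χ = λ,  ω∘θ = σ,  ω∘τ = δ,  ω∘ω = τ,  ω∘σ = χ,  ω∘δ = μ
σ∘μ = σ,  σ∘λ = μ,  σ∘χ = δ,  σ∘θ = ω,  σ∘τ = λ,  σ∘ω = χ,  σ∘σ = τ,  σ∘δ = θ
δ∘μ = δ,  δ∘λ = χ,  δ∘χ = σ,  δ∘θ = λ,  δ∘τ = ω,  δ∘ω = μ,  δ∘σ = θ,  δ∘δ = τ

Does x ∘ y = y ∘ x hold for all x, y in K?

Yes

Check whether the table is symmetric across its main diagonal.
Every entry (row x, col y) equals the entry (row y, col x), so K is abelian.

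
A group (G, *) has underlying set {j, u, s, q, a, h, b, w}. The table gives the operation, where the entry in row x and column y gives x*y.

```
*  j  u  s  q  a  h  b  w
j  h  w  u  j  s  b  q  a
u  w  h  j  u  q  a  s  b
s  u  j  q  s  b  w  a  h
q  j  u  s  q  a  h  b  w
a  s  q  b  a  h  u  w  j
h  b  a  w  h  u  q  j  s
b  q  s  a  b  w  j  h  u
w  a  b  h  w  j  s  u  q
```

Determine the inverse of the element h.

First locate the identity: row q matches the header, so q is the identity.
Scan row h for q: h*h = q. Hence h^(-1) = h.

h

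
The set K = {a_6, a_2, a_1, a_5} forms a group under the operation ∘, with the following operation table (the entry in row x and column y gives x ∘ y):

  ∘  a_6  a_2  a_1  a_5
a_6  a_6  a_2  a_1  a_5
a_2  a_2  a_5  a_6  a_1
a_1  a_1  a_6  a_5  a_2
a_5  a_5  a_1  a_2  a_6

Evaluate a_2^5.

a_2

a_2^1 = a_2
a_2^2 = a_2 ∘ a_2 = a_5
a_2^3 = a_5 ∘ a_2 = a_1
a_2^4 = a_1 ∘ a_2 = a_6
a_2^5 = a_6 ∘ a_2 = a_2
(Structurally, K here is isomorphic to the cyclic group Z_4.)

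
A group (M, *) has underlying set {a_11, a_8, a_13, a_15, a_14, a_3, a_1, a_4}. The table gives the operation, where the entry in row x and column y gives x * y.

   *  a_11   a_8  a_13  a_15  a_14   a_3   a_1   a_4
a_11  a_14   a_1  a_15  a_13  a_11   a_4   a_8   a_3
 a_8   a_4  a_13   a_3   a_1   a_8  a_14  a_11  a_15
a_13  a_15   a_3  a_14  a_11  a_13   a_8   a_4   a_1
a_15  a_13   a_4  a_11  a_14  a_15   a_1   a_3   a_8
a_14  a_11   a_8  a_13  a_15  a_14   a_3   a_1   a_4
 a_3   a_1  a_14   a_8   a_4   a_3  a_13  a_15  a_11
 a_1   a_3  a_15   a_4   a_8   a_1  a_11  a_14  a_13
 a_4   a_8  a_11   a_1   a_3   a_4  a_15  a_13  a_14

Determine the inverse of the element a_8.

a_3

First locate the identity: row a_14 matches the header, so a_14 is the identity.
Scan row a_8 for a_14: a_8 * a_3 = a_14. Hence a_8^(-1) = a_3.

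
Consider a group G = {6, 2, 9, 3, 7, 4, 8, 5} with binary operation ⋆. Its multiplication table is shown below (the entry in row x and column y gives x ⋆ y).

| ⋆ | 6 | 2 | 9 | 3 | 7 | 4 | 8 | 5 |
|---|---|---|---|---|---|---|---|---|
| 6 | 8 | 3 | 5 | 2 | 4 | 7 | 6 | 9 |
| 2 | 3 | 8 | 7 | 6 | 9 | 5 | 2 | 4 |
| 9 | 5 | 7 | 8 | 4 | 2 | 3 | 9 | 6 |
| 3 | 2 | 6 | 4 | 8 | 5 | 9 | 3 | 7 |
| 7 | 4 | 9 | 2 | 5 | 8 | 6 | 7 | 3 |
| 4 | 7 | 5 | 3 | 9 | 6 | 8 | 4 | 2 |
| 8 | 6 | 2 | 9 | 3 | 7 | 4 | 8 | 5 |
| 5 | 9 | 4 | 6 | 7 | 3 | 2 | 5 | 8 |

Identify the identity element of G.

The identity e satisfies e ⋆ x = x for all x, so its row in the table reproduces the column headers.
Row 8 reads: 6, 2, 9, 3, 7, 4, 8, 5 — exactly the header order. So 8 is the identity.

8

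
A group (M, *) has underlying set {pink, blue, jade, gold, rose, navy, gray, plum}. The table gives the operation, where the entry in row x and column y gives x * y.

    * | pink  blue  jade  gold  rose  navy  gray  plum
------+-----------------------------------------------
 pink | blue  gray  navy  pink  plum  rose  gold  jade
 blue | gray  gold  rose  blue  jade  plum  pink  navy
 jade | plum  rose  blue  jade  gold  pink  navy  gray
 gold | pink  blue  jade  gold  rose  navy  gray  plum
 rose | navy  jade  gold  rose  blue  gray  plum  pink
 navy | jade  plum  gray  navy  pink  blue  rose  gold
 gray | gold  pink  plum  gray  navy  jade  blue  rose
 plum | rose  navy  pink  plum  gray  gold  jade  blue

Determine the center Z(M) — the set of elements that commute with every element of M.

An element z is central iff its row equals its column in the table.
For rose: rose * navy = gray ≠ pink = navy * rose, so rose ∉ Z.
Checking each element this way leaves Z(M) = {blue, gold}.

{blue, gold}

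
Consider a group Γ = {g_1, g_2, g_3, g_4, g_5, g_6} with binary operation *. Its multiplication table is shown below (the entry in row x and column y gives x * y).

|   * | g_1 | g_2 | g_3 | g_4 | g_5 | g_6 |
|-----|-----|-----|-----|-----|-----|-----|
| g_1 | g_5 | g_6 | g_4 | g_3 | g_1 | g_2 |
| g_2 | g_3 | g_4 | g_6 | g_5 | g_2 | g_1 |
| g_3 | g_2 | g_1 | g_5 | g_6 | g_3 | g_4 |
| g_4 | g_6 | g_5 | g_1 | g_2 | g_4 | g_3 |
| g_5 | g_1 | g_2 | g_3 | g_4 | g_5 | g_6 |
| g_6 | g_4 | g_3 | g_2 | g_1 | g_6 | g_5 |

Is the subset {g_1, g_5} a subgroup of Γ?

{g_1, g_5} contains the identity g_5.
Checking products: every product of two elements of {g_1, g_5} (read from the table) lies in {g_1, g_5}, so the set is closed.
In a finite group, a nonempty closed subset is a subgroup. So {g_1, g_5} ≤ Γ.
(Structurally, Γ here is isomorphic to the symmetric group S_3.)

Yes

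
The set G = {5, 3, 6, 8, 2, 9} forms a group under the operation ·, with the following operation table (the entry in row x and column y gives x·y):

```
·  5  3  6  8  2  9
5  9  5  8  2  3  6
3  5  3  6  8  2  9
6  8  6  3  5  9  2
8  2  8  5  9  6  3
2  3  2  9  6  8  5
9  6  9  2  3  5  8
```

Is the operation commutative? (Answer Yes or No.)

Check whether the table is symmetric across its main diagonal.
Every entry (row x, col y) equals the entry (row y, col x), so G is abelian.

Yes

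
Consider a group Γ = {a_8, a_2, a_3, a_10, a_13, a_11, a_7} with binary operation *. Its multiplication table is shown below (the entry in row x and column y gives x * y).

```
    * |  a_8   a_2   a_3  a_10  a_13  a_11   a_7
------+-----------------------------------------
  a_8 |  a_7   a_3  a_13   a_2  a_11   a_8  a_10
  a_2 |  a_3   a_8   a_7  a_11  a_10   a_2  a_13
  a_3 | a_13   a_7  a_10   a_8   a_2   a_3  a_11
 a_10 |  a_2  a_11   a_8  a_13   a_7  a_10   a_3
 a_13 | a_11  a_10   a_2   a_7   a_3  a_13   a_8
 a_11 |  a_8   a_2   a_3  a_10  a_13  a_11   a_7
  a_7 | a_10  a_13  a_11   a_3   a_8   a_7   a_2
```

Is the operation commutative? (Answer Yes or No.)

Yes

Check whether the table is symmetric across its main diagonal.
Every entry (row x, col y) equals the entry (row y, col x), so Γ is abelian.
(In fact Γ ≅ the cyclic group Z_7.)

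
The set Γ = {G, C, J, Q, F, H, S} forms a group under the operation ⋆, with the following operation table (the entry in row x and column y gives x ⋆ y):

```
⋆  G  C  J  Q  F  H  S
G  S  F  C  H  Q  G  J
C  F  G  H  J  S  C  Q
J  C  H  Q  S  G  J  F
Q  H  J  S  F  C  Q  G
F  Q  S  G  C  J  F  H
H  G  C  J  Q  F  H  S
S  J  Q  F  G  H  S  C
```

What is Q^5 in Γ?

S

Q^1 = Q
Q^2 = Q ⋆ Q = F
Q^3 = F ⋆ Q = C
Q^4 = C ⋆ Q = J
Q^5 = J ⋆ Q = S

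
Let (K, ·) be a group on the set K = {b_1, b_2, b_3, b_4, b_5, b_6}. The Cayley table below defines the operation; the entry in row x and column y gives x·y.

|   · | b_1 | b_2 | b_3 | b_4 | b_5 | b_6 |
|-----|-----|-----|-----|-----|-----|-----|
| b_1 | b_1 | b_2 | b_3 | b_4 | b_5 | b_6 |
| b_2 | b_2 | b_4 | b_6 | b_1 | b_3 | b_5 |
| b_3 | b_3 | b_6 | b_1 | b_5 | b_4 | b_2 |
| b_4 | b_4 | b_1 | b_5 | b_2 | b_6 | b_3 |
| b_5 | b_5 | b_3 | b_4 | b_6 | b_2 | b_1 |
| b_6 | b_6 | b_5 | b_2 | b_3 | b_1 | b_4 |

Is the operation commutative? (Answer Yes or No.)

Check whether the table is symmetric across its main diagonal.
Every entry (row x, col y) equals the entry (row y, col x), so K is abelian.

Yes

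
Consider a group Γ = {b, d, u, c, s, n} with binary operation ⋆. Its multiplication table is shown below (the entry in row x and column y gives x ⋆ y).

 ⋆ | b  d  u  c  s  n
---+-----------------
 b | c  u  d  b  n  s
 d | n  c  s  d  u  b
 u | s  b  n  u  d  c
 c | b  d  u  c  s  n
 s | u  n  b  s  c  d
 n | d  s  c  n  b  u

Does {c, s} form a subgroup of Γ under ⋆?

Yes

{c, s} contains the identity c.
Checking products: every product of two elements of {c, s} (read from the table) lies in {c, s}, so the set is closed.
In a finite group, a nonempty closed subset is a subgroup. So {c, s} ≤ Γ.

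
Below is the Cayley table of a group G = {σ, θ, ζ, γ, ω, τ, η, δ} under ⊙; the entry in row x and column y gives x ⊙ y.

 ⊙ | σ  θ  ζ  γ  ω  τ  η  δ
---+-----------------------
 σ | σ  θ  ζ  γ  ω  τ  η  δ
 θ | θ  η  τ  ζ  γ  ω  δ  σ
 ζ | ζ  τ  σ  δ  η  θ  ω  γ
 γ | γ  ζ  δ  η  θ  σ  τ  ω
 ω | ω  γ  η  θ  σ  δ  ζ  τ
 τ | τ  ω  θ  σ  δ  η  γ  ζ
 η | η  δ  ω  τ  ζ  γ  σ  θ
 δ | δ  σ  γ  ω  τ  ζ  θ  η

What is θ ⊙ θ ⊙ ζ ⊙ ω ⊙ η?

η

θ ⊙ θ = η
η ⊙ ζ = ω
ω ⊙ ω = σ
σ ⊙ η = η
(Structurally, G here is isomorphic to Z_2 x Z_4.)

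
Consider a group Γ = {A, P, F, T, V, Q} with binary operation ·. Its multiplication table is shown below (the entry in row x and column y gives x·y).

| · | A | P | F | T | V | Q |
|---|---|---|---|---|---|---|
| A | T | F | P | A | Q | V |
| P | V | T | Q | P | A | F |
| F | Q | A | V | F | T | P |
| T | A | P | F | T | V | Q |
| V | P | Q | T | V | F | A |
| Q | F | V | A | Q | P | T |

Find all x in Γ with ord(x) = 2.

{A, P, Q}

Identity is T. Compute the order of each non-identity element by repeated multiplication:
  A: A → T  (order 2)
  P: P → T  (order 2)
  F: F → V → T  (order 3)
  V: V → F → T  (order 3)
  Q: Q → T  (order 2)
Elements of order 2: {A, P, Q}.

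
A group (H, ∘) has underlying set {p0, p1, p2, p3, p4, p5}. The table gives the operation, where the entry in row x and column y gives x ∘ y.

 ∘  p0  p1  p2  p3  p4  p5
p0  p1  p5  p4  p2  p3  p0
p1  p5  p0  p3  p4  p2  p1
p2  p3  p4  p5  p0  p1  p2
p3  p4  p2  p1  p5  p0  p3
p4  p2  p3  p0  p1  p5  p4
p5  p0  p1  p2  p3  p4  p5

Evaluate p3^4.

p3^1 = p3
p3^2 = p3 ∘ p3 = p5
p3^3 = p5 ∘ p3 = p3
p3^4 = p3 ∘ p3 = p5

p5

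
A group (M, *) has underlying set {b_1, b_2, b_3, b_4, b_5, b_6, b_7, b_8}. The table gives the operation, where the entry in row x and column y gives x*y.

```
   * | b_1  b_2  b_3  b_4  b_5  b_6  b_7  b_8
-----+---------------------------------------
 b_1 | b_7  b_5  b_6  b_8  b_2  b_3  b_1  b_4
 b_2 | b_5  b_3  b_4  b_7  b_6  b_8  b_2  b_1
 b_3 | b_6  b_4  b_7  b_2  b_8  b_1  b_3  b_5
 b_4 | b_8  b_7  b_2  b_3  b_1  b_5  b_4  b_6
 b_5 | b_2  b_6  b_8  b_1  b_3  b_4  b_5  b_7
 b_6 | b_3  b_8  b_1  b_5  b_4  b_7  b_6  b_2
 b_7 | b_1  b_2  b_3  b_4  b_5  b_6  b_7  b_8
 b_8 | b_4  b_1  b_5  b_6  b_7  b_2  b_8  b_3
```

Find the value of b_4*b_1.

Read row b_4, column b_1: b_4*b_1 = b_8.

b_8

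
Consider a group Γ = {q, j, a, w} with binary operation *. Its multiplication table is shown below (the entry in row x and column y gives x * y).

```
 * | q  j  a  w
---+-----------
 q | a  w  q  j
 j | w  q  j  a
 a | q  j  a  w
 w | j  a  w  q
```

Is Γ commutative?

Yes

Check whether the table is symmetric across its main diagonal.
Every entry (row x, col y) equals the entry (row y, col x), so Γ is abelian.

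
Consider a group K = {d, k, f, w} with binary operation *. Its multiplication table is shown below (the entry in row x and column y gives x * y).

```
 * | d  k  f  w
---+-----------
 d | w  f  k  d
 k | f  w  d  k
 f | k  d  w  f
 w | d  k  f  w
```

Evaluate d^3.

d

d^1 = d
d^2 = d * d = w
d^3 = w * d = d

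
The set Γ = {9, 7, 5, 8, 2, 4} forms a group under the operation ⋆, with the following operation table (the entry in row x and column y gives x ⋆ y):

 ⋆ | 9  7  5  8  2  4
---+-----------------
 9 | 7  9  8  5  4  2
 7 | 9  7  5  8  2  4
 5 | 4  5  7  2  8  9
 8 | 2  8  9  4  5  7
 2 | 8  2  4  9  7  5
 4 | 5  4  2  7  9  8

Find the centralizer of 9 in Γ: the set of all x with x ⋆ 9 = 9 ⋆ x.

Compare row 9 with column 9 entry by entry.
2 ⋆ 9 = 8 but 9 ⋆ 2 = 4, so 2 does not.
Collecting the elements that commute with 9: C(9) = {7, 9}.
(Structurally, Γ here is isomorphic to the symmetric group S_3.)

{7, 9}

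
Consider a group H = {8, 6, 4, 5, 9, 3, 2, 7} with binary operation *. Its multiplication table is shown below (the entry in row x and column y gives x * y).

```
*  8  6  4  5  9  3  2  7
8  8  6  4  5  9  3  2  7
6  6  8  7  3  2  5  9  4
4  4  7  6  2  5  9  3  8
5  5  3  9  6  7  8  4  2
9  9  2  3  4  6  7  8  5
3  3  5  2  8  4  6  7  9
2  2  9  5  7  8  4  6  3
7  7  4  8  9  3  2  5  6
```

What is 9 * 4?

Read row 9, column 4: 9 * 4 = 3.

3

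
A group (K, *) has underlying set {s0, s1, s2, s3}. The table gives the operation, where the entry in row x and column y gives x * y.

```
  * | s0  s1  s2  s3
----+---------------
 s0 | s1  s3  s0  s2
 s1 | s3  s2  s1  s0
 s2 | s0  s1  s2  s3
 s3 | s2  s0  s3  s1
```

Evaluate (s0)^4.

s0^1 = s0
s0^2 = s0 * s0 = s1
s0^3 = s1 * s0 = s3
s0^4 = s3 * s0 = s2
(Structurally, K here is isomorphic to the cyclic group Z_4.)

s2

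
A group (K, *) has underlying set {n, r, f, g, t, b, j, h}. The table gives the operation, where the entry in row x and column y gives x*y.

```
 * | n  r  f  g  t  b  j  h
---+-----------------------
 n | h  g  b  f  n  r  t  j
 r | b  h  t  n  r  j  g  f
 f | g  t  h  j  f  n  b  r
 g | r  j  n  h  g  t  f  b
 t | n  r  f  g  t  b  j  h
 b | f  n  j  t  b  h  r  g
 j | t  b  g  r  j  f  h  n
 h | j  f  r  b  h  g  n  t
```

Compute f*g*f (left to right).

g

f*g = j
j*f = g
(Structurally, K here is isomorphic to the quaternion group Q_8.)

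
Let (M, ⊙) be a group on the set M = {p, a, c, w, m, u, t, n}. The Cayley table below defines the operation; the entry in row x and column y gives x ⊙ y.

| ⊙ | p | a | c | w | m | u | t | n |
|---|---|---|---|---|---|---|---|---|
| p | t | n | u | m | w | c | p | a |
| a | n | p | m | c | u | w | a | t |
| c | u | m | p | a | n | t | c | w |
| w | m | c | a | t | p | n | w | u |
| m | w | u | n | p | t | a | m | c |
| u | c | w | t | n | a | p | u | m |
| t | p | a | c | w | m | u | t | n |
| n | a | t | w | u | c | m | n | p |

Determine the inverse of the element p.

First locate the identity: row t matches the header, so t is the identity.
Scan row p for t: p ⊙ p = t. Hence p^(-1) = p.

p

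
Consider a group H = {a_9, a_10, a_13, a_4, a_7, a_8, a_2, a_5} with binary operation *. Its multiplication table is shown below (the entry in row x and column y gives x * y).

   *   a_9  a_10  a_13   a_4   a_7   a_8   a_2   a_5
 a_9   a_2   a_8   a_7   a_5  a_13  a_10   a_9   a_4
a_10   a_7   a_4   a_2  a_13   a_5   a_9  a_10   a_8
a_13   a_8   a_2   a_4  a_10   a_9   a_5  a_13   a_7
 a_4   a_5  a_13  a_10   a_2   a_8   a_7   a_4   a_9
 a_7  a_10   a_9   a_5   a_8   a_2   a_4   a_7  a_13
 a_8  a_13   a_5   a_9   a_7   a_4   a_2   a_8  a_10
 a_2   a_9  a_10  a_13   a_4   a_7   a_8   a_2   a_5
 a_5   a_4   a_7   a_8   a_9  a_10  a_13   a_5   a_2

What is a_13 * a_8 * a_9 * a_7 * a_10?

a_5

a_13 * a_8 = a_5
a_5 * a_9 = a_4
a_4 * a_7 = a_8
a_8 * a_10 = a_5
(Structurally, H here is isomorphic to the dihedral group D_4.)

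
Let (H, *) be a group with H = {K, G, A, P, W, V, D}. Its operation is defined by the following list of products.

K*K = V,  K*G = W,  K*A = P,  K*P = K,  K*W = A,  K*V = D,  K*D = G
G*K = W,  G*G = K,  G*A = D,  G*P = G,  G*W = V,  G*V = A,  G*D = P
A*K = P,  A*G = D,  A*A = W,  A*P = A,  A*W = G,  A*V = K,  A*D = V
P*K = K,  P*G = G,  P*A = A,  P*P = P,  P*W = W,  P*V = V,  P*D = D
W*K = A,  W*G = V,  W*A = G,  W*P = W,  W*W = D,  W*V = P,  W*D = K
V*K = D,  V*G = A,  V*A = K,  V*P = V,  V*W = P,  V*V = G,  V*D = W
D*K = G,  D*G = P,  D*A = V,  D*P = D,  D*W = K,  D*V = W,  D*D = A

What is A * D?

V

Read row A, column D: A * D = V.
(Structurally, H here is isomorphic to the cyclic group Z_7.)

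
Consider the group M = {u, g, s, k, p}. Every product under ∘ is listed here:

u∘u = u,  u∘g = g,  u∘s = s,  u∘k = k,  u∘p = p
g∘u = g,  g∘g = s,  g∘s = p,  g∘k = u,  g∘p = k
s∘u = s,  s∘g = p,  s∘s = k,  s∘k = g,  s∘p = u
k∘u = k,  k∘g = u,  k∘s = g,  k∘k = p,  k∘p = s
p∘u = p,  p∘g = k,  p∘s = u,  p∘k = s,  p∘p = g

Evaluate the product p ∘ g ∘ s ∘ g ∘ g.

p

p ∘ g = k
k ∘ s = g
g ∘ g = s
s ∘ g = p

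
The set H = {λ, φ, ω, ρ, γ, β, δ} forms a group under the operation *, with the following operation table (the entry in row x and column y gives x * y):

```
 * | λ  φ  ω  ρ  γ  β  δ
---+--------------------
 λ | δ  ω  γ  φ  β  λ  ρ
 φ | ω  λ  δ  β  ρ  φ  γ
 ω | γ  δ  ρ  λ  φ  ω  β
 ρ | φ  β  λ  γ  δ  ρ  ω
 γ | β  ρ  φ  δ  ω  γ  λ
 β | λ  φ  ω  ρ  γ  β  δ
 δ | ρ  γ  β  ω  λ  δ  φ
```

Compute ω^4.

ω^1 = ω
ω^2 = ω * ω = ρ
ω^3 = ρ * ω = λ
ω^4 = λ * ω = γ

γ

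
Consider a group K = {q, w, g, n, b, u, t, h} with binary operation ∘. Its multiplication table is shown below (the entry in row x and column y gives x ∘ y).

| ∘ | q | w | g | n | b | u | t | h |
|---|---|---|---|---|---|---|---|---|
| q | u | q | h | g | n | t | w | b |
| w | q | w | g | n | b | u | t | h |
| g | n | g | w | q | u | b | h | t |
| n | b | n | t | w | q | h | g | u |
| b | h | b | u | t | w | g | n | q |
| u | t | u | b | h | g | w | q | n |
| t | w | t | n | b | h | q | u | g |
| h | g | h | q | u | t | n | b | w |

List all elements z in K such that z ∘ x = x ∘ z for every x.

An element z is central iff its row equals its column in the table.
For g: g ∘ q = n ≠ h = q ∘ g, so g ∉ Z.
Checking each element this way leaves Z(K) = {u, w}.

{u, w}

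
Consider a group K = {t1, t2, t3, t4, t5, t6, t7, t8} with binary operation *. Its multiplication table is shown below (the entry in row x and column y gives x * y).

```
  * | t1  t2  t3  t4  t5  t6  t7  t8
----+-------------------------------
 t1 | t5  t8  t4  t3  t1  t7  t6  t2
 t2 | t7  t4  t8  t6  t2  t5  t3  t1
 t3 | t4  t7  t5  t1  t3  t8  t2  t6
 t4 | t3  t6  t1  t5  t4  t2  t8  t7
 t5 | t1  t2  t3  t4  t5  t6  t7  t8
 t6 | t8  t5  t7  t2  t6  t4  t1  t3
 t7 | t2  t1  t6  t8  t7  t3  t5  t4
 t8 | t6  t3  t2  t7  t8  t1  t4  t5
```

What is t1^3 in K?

t1

t1^1 = t1
t1^2 = t1 * t1 = t5
t1^3 = t5 * t1 = t1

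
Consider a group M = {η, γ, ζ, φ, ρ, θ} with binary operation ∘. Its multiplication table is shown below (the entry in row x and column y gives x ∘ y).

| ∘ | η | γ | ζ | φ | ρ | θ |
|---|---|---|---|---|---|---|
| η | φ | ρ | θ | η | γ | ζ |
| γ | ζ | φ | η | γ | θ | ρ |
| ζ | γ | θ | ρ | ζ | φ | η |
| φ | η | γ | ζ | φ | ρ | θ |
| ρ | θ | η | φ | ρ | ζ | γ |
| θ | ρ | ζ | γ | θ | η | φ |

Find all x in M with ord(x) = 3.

{ζ, ρ}

Identity is φ. Compute the order of each non-identity element by repeated multiplication:
  η: η → φ  (order 2)
  γ: γ → φ  (order 2)
  ζ: ζ → ρ → φ  (order 3)
  ρ: ρ → ζ → φ  (order 3)
  θ: θ → φ  (order 2)
Elements of order 3: {ζ, ρ}.
(Structurally, M here is isomorphic to the symmetric group S_3.)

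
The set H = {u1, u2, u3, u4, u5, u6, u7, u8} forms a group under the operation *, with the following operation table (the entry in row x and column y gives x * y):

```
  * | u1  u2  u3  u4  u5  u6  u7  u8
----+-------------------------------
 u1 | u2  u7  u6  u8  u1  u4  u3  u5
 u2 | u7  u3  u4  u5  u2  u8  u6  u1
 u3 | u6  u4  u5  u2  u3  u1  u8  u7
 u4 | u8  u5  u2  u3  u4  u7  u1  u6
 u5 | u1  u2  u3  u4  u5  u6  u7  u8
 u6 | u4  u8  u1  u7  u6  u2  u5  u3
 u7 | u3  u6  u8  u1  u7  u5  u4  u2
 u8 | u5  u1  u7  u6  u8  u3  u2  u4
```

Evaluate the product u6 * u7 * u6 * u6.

u6 * u7 = u5
u5 * u6 = u6
u6 * u6 = u2

u2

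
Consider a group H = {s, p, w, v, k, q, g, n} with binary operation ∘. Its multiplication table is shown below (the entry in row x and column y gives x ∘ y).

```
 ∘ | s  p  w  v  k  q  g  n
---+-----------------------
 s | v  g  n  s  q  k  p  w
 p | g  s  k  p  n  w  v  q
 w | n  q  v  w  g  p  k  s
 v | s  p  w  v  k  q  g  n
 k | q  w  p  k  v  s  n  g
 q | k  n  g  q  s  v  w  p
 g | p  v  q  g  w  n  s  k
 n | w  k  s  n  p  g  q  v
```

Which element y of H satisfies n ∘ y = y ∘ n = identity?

n

First locate the identity: row v matches the header, so v is the identity.
Scan row n for v: n ∘ n = v. Hence n^(-1) = n.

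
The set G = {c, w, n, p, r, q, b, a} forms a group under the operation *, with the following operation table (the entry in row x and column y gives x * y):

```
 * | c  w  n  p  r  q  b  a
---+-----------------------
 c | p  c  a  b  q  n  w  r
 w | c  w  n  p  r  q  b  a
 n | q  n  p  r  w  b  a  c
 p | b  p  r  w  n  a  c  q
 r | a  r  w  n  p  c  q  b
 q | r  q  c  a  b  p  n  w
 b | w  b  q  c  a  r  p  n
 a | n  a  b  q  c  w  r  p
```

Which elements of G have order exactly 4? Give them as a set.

Identity is w. Compute the order of each non-identity element by repeated multiplication:
  c: c → p → b → w  (order 4)
  n: n → p → r → w  (order 4)
  p: p → w  (order 2)
  r: r → p → n → w  (order 4)
  q: q → p → a → w  (order 4)
  b: b → p → c → w  (order 4)
  a: a → p → q → w  (order 4)
Elements of order 4: {a, b, c, n, q, r}.

{a, b, c, n, q, r}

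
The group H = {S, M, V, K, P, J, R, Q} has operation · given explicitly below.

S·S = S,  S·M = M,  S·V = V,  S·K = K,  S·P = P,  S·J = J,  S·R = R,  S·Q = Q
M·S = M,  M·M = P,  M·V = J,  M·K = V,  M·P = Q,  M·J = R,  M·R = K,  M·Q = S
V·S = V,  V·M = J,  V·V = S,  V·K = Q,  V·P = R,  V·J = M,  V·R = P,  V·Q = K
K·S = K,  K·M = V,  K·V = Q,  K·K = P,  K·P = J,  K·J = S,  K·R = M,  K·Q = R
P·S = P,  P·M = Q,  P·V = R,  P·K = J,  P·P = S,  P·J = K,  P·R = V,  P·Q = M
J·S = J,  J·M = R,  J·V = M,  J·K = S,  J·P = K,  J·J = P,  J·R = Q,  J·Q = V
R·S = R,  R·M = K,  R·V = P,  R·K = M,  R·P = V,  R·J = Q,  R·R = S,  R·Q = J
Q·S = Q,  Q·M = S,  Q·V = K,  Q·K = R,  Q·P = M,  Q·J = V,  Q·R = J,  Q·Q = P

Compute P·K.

J

Read row P, column K: P·K = J.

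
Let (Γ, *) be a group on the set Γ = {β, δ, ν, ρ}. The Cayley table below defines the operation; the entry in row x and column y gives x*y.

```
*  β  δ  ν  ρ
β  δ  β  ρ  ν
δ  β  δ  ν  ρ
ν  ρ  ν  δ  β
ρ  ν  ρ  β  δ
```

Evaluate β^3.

β^1 = β
β^2 = β*β = δ
β^3 = δ*β = β
(Structurally, Γ here is isomorphic to the Klein four-group V_4.)

β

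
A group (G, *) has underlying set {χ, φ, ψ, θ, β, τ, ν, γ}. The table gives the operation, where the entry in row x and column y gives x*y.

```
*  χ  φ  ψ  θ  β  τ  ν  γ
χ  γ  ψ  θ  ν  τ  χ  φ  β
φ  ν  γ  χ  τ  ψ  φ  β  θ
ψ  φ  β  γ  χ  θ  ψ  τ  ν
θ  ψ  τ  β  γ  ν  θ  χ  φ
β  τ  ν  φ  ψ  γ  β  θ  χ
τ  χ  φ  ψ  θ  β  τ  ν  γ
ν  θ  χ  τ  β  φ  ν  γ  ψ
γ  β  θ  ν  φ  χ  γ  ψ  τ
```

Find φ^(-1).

First locate the identity: row τ matches the header, so τ is the identity.
Scan row φ for τ: φ*θ = τ. Hence φ^(-1) = θ.
(Structurally, G here is isomorphic to the quaternion group Q_8.)

θ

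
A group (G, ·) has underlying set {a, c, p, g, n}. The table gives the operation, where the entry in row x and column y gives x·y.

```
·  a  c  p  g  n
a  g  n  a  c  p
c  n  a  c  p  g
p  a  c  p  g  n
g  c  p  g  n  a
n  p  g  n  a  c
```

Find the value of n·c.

g

Read row n, column c: n·c = g.
(Structurally, G here is isomorphic to the cyclic group Z_5.)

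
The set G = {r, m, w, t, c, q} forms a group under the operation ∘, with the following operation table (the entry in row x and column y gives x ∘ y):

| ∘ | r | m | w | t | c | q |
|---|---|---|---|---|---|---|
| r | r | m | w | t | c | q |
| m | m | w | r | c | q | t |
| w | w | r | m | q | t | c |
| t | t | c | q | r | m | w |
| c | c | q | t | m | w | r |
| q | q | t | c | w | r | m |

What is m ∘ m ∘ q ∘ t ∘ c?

q

m ∘ m = w
w ∘ q = c
c ∘ t = m
m ∘ c = q
(Structurally, G here is isomorphic to the cyclic group Z_6.)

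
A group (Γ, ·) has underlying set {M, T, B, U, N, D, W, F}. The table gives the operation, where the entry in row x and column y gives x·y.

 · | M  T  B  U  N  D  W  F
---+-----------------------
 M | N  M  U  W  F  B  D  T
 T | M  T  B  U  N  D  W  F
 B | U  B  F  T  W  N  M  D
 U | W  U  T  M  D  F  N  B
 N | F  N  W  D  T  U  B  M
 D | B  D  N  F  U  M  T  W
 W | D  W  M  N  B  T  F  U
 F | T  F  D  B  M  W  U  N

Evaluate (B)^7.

B^1 = B
B^2 = B·B = F
B^3 = F·B = D
B^4 = D·B = N
B^5 = N·B = W
B^6 = W·B = M
B^7 = M·B = U
(Structurally, Γ here is isomorphic to the cyclic group Z_8.)

U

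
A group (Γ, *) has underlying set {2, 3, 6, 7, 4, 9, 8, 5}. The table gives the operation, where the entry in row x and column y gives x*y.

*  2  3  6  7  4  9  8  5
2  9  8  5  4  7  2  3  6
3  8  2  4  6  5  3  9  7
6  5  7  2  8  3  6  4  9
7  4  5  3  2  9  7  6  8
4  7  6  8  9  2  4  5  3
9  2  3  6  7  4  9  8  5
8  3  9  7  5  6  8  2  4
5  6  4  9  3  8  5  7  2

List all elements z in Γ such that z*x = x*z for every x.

{2, 9}

An element z is central iff its row equals its column in the table.
For 3: 3*7 = 6 ≠ 5 = 7*3, so 3 ∉ Z.
Checking each element this way leaves Z(Γ) = {2, 9}.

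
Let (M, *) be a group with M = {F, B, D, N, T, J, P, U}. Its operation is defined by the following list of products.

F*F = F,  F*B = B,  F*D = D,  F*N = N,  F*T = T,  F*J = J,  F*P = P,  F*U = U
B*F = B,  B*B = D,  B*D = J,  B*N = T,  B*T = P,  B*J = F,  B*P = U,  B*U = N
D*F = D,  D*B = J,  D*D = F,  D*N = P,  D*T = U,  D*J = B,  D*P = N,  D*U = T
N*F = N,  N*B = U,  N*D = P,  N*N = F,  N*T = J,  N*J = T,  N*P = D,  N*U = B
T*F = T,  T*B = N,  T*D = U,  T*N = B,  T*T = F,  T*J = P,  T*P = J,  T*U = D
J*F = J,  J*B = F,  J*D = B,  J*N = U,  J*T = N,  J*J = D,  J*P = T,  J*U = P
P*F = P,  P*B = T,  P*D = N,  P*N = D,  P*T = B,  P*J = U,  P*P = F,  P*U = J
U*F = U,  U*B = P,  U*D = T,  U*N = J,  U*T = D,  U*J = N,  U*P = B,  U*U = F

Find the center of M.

An element z is central iff its row equals its column in the table.
For J: J*N = U ≠ T = N*J, so J ∉ Z.
Checking each element this way leaves Z(M) = {D, F}.

{D, F}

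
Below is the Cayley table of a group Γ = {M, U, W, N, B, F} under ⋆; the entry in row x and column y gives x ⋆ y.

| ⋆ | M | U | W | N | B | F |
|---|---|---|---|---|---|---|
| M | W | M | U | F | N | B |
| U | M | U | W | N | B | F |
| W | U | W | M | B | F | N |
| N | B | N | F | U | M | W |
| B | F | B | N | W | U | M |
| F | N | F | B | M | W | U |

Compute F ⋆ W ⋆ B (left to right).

U

F ⋆ W = B
B ⋆ B = U
(Structurally, Γ here is isomorphic to the symmetric group S_3.)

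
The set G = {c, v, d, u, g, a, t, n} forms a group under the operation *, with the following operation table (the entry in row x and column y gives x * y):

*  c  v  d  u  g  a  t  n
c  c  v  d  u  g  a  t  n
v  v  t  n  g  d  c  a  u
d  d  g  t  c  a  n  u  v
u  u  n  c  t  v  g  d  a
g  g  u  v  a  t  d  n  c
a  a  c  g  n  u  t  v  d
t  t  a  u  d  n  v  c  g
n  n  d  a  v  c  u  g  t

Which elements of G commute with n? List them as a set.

Compare row n with column n entry by entry.
g * n = c = n * g, so g commutes with n.
d * n = v but n * d = a, so d does not.
Collecting the elements that commute with n: C(n) = {c, g, n, t}.

{c, g, n, t}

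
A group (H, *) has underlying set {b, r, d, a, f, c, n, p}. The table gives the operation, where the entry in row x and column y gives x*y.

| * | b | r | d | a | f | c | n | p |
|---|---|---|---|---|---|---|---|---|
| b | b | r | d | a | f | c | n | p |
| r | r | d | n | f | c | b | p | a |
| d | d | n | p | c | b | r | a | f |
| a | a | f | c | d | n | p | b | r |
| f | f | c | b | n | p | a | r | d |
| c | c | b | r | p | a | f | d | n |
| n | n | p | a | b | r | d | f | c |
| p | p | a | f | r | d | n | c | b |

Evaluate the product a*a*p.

f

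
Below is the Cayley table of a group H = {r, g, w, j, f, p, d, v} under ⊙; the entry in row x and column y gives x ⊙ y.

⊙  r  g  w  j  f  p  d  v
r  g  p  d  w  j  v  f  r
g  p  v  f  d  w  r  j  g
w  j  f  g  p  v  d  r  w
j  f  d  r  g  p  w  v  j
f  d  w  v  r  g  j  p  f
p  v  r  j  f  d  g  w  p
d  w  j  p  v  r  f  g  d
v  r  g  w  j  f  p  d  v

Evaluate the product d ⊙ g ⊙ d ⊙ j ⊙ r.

d ⊙ g = j
j ⊙ d = v
v ⊙ j = j
j ⊙ r = f
(Structurally, H here is isomorphic to the quaternion group Q_8.)

f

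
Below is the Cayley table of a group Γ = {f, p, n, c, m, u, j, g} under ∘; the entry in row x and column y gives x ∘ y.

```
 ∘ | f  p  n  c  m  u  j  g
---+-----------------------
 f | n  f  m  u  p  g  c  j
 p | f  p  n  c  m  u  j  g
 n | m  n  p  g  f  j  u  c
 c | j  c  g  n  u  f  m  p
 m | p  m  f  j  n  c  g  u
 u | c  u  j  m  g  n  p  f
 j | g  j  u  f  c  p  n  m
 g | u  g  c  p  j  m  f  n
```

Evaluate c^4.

p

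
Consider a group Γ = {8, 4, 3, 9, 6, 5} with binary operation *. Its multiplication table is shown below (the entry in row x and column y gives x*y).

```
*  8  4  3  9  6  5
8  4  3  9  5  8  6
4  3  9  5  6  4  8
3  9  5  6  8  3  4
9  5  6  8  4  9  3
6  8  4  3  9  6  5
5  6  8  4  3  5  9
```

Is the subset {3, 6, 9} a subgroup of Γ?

No

3*9 = 8, which is not in {3, 6, 9}.
The subset is not closed under *, so it is not a subgroup.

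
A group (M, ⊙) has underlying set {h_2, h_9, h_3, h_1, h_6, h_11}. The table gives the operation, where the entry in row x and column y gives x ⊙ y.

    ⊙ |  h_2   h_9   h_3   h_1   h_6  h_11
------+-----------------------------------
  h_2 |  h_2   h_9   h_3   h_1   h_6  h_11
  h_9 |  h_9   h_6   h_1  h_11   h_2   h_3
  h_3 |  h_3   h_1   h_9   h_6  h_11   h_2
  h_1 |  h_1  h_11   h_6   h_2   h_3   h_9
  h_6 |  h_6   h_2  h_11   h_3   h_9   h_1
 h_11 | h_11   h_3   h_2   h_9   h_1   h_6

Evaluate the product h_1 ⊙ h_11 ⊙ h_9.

h_6

h_1 ⊙ h_11 = h_9
h_9 ⊙ h_9 = h_6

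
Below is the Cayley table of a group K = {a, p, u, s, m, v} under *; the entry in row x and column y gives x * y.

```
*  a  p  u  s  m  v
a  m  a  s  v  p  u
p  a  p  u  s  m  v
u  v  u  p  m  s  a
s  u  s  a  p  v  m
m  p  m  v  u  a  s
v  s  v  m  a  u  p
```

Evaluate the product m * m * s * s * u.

m * m = a
a * s = v
v * s = a
a * u = s

s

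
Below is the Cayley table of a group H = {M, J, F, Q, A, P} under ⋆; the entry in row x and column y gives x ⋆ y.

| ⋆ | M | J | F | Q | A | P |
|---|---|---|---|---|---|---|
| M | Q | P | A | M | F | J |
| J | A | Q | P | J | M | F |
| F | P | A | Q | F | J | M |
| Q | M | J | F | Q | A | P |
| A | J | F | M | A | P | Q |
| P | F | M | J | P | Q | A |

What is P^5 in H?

P^1 = P
P^2 = P ⋆ P = A
P^3 = A ⋆ P = Q
P^4 = Q ⋆ P = P
P^5 = P ⋆ P = A

A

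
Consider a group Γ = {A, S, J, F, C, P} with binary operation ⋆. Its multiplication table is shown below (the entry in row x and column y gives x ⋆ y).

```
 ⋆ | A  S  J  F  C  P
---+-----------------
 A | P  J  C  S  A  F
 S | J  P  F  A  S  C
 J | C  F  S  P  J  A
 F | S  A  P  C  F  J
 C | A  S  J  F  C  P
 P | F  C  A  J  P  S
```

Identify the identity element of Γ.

C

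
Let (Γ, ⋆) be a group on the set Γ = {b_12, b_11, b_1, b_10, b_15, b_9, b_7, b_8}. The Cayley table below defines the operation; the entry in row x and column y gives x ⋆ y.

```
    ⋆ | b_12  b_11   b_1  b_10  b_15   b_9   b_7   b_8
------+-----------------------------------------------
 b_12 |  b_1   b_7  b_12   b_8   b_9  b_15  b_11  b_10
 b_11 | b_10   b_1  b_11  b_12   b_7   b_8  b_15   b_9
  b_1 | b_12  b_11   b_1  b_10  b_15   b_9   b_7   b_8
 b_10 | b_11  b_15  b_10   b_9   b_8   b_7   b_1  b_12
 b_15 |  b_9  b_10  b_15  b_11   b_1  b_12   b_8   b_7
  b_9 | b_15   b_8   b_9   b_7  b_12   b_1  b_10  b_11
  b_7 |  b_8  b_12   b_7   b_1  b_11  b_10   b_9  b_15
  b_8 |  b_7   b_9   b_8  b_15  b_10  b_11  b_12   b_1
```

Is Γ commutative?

b_10 ⋆ b_8 = b_12 but b_8 ⋆ b_10 = b_15.
Since b_10 and b_8 do not commute, Γ is not abelian.

No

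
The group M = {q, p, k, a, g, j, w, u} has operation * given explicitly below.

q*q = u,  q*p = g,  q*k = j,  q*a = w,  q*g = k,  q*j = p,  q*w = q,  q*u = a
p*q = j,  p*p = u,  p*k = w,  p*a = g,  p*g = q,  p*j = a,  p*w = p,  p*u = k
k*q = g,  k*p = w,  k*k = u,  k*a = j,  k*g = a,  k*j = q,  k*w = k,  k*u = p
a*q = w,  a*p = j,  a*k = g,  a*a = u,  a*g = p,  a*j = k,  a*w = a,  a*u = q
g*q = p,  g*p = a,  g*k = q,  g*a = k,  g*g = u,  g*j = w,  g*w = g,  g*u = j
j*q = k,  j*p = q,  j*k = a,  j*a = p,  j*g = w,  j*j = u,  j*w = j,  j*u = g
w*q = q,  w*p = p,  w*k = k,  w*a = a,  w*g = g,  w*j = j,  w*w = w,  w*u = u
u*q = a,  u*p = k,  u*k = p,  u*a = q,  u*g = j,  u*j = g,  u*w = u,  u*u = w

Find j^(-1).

g

First locate the identity: row w matches the header, so w is the identity.
Scan row j for w: j*g = w. Hence j^(-1) = g.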